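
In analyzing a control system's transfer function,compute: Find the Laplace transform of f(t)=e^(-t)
L{e^(at)}=1/(s-a)
L{e^(-t)}=1/(s + 1)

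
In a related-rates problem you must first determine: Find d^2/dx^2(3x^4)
Apply power rule 2 times:
d^1: 12x^3
d^2: 36x^2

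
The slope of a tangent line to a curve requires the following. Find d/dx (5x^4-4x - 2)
Power rule: d/dx(ax^n)=n·a·x^(n-1)
Term by term: 20·x^3-4

Answer: 20x^3-4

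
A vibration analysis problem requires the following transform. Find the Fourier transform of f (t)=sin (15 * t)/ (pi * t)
sin(W*t)/(pi*t)=(W/pi)*sinc(W*t/pi) is the impulse response of the ideal low-pass filter with cutoff W (here W=15).
Its Fourier transform is a rectangular function:
F(omega)=1 for |omega| < 15, 0 otherwise

Answer: rect(omega/30) [i.e., 1 for |omega| < 15, 0 otherwise]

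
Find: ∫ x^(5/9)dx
Power rule: ∫ x^(5/9) dx = x^(14/9)/(14/9)+C

Answer: (9/14)·x^(14/9)+C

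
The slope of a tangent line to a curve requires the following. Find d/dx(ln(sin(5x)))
Chain rule: d/dx[ln(u)]=u'/u where u=sin(5x)
u'=5cos(5x)

Answer: (5cos(5x))/(sin(5x))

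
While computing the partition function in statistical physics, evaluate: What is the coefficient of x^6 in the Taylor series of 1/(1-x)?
1/(1-x)=Σ x^n for |x|<1
All coefficients are 1

Answer: 1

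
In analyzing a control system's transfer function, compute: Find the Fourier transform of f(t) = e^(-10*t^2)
The Fourier transform of a Gaussian e^(-a*t^2) is sqrt(pi/a)*e^(-omega^2/(4a)).
With a=10: F(omega)=sqrt(pi/10)*e^(-omega^2/40)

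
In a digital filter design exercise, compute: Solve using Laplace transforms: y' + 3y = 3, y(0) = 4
Take L of both sides: sY(s)-4+3Y(s) = 3/s
Y(s)(s+3) = 3/s+4
Y(s) = 3/(s(s+3))+4/(s+3)
Partial fractions: 3/(s(s+3)) = 1/s - 1/(s+3)
So Y(s) = 1/s+3/(s+3)
Inverse transform (L^(-1){1/s} = 1, L^(-1){1/(s+3)} = e^(-3t)):

Answer: y(t) = 1+3·e^(-3t)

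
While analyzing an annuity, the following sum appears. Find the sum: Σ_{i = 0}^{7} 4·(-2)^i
Geometric series: S=a(1 - r^n)/(1 - r)
a=4, r=-2, n=8
S=4(1 - 256)/3=-340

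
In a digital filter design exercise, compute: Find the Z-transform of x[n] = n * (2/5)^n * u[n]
Using the property Z{n * a^n * u[n]}=az/(z-a)^2
With a=2/5: X(z)=(2/5)z/(z - 2/5)^2, |z| > 2/5

Answer: (2/5)z/(z - 2/5)^2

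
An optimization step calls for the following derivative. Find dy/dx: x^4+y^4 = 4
Differentiate: 4x^3 + 4y^3·(dy/dx) = 0
dy/dx = -4x^3/(4y^3)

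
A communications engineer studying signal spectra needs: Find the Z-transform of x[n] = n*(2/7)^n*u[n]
Using the property Z{n*a^n*u[n]} = az/(z-a)^2
With a = 2/7: X(z) = (2/7)z/(z - 2/7)^2, |z| > 2/7

Answer: (2/7)z/(z - 2/7)^2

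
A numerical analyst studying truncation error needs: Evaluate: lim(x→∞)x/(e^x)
Apply L'Hôpital 1 times (∞/∞ each time):
Eventually get 1!/(e^x) → 0

Answer: 0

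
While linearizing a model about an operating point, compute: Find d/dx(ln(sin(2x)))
Chain rule: d/dx[ln(u)]=u'/u where u=sin(2x)
u'=2cos(2x)

Answer: (2cos(2x))/(sin(2x))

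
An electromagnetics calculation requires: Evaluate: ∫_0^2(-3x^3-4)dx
Step 1: Find antiderivative F(x) = (-3/4)x^4 - 4x
Step 2: F(2) - F(0) = -20 - (0) = -20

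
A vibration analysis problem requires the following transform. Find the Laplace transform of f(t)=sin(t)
L{sin(wt)} = w/(s²+w²)
L{sin(t)} = 1/(s²+1)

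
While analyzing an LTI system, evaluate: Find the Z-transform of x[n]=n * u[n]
Standard pair: Z{n*u[n]}=z/(z-1)^2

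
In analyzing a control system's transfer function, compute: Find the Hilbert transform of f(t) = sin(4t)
The Hilbert transform shifts each frequency component by -pi/2.
H{sin(wt)} = -cos(wt)
With w = 4: H{sin(4t)} = -cos(4t)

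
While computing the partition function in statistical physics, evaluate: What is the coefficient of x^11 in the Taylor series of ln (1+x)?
ln(1 + x)=Σ (-1)^(n + 1) x^n/n
Coefficient of x^11=(-1)^12/11=1/11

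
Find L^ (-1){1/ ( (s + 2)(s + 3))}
Partial fractions: 1/((s + 2)(s + 3)) = A/(s + 2) + B/(s + 3)
Cover-up: A = 1/(s + 3)|_{s = -2} = 1; B = 1/(s + 2)|_{s = -3} = -1
L^(-1) = e^(-2t) - e^(-3t)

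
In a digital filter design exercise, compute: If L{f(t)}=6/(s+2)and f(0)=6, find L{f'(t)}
L{f'(t)}=s·F(s) - f(0)=6s/(s + 2) - 6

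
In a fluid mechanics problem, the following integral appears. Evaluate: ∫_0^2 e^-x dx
Antiderivative: -e^-x
Evaluate: -(e^-2 - 1)

Answer: (e^-2 - 1)/(-1)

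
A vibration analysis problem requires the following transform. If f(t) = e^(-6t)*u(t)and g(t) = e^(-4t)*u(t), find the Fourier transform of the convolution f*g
By the convolution theorem: F{f * g} = F(omega) * G(omega)
F(omega) = 1/(6 + j * omega), G(omega) = 1/(4 + j * omega)
F{f * g} = 1/((6 + j * omega)(4 + j * omega))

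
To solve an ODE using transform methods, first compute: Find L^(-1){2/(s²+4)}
L^(-1){w/(s² + w²)}=sin(wt)
Here w=2

Answer: sin(2t)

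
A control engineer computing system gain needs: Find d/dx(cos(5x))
Chain rule: d/dx[cos(u)]=-sin(u)·u' where u=5x
u'=5

Answer: -5·sin(5x)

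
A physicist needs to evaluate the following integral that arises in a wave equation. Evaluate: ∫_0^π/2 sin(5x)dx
Antiderivative: -cos(5x)/5
Evaluate at bounds: [-cos(5·π/2)/5] - [-cos(5·0)/5]
= (-(0)+(1))/5 = 1/5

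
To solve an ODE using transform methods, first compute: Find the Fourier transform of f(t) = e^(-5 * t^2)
The Fourier transform of a Gaussian e^(-a*t^2) is sqrt(pi/a)*e^(-omega^2/(4a)).
With a = 5: F(omega) = sqrt(pi/5)*e^(-omega^2/20)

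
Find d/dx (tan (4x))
Chain rule: d/dx[tan(u)]=sec²(u)·u' where u=4x
u'=4

Answer: 4·sec²(4x)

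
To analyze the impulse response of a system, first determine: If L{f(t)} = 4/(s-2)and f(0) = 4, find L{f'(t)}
L{f'(t)} = s·F(s) - f(0) = 4s/(s-2)-4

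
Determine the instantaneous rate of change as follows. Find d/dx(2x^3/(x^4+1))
Quotient rule: (f/g)' = (f'g - fg')/g²
f = 2x^3, f' = 6x^2
g = x^4+1, g' = 4x^3

Answer: (6x^2·(x^4+1)-8x^6)/(x^4+1)²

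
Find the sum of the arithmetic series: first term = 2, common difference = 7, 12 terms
Last term: a_n=2+(12-1)·7=79
Sum=n(a_1+a_n)/2=12(2+79)/2=486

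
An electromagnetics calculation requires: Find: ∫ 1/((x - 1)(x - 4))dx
Partial fractions: 1/((x-1)(x-4)) = A/(x-1) + B/(x-4)
A = -1/3, B = 1/3
∫ [-1/3· 1/(x-1) + 1/3· 1/(x-4)] dx
= (1/3)[ln|x-4| - ln|x-1|] + C

Answer: (1/3)·ln|(x-4)/(x-1)| + C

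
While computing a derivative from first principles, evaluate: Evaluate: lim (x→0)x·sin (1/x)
Squeeze theorem: -|x| ≤ x·sin(1/x) ≤ |x|
Since x → 0 as x → 0, by squeeze theorem the limit is 0

Answer: 0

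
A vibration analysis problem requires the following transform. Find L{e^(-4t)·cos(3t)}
First shifting: L{e^(at)f(t)} = F(s-a)
L{cos(3t)} = s/(s²+9)
Shift: (s+4)/((s+4)²+9)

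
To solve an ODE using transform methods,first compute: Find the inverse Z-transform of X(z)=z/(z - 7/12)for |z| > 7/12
Standard pair: z/(z-a) <-> a^n * u[n] for causal signals
With a = 7/12: x[n] = (7/12)^n * u[n]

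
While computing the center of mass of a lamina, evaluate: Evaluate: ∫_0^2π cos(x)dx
Antiderivative: sin(x)
Evaluate at bounds: [sin(1·2π)/1] - [sin(1·0)/1]
=((0) - (0))/1=0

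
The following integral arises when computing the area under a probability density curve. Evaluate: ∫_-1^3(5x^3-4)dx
Step 1: Find antiderivative F(x)=(5/4)x^4-4x
Step 2: F(3) - F(-1)=357/4 - (21/4)=84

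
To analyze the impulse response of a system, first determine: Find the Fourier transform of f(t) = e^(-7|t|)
Using the standard pair: F{e^(-a|t|)} = 2a/(a^2 + omega^2)
With a = 7: F(omega) = 14/(49 + omega^2)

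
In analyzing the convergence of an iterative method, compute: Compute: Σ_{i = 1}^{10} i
Using formula: Σ i^1 = n(n+1)/2 = 10·11/2 = 55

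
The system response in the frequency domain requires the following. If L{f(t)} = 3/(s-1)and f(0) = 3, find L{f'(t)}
L{f'(t)} = s·F(s) - f(0) = 3s/(s-1)-3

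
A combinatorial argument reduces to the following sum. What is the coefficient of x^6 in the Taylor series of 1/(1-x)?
1/(1-x)=Σ x^n for |x|<1
All coefficients are 1

Answer: 1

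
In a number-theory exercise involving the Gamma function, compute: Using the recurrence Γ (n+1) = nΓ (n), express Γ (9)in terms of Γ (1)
Γ(9) = 8Γ(8) = 8·7Γ(7) = ... = 8!·Γ(1) = 40320·Γ(1)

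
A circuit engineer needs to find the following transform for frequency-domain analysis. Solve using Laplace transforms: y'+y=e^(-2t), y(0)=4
Take L: sY - 4 + Y = 1/(s + 2)
Y(s + 1) = 1/(s + 2) + 4
Y = 1/((s + 2)(s + 1)) + 4/(s + 1)
Partial fractions: 1/((s + 2)(s + 1)) = -1/(s + 2) + 1/(s + 1)
So Y = -1/(s + 2) + 5/(s + 1)
Inverse Laplace transform (L^(-1){1/(s + 2)} = e^(-2t), L^(-1){1/(s + 1)} = e^(-t)):

Answer: y(t) = -1·e^(-2t) + 5·e^(-t)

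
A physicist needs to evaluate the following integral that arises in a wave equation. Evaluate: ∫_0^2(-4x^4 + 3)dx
Step 1: Find antiderivative F(x)=(-4/5)x^5+3x
Step 2: F(2) - F(0)=-98/5 - (0)=-98/5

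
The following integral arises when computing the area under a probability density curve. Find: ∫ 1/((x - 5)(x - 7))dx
Partial fractions: 1/((x-5)(x-7))=A/(x-5)+B/(x-7)
A=-1/2, B=1/2
∫ [-1/2· 1/(x-5)+1/2· 1/(x-7)] dx
=(1/2)[ln|x-7| - ln|x-5|]+C

Answer: (1/2)·ln|(x-7)/(x-5)|+C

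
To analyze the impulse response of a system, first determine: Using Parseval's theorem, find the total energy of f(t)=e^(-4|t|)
Parseval's theorem: E = integral |f(t)|^2 dt = (1/2pi) integral |F(omega)|^2 domega
E = integral_{-inf}^{inf} e^(-8|t|) dt = 2*integral_0^inf e^(-8t) dt = 2/(2*4) = 1/4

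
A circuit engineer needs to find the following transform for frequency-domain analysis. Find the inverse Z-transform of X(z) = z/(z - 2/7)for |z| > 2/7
Standard pair: z/(z-a) <-> a^n * u[n] for causal signals
With a=2/7: x[n]=(2/7)^n * u[n]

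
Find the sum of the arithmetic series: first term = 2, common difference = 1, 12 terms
Last term: a_n=2+(12-1)·1=13
Sum=n(a_1+a_n)/2=12(2+13)/2=90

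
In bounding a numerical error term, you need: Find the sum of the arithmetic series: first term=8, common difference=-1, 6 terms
Last term: a_n = 8+(6-1)·-1 = 3
Sum = n(a_1+a_n)/2 = 6(8+3)/2 = 33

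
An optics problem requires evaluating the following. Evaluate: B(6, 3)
B(x,y)=Γ(x)Γ(y)/Γ(x + y)=(x-1)!(y-1)!/(x + y-1)!
B(6,3)=5!·2!/8!=1/168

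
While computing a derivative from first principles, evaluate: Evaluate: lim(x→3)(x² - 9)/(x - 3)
Factor: (x² - 9) = (x-3)(x+3)
Cancel (x-3): lim(x→3) (x+3) = 6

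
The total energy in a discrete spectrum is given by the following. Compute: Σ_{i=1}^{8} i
Using formula: Σ i^1 = n(n+1)/2 = 8·9/2 = 36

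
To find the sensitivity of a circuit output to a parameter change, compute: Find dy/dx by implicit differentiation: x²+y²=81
Differentiate both sides: 2x+2y·(dy/dx)=0
Solve: dy/dx=-2x/(2y)=-x/y

Answer: dy/dx=-x/y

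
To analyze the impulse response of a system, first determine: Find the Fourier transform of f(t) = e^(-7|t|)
Using the standard pair: F{e^(-a|t|)} = 2a/(a^2 + omega^2)
With a = 7: F(omega) = 14/(49 + omega^2)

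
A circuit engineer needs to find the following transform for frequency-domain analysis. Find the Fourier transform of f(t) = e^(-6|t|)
Using the standard pair: F{e^(-a|t|)} = 2a/(a^2 + omega^2)
With a = 6: F(omega) = 12/(36 + omega^2)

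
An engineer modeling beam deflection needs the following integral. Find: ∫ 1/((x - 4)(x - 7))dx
Partial fractions: 1/((x-4)(x-7)) = A/(x-4) + B/(x-7)
A = -1/3, B = 1/3
∫ [-1/3· 1/(x-4) + 1/3· 1/(x-7)] dx
= (1/3)[ln|x-7| - ln|x-4|] + C

Answer: (1/3)·ln|(x-7)/(x-4)| + C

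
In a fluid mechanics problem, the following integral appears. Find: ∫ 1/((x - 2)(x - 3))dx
Partial fractions: 1/((x-2)(x-3)) = A/(x-2)+B/(x-3)
A = -1, B = 1
∫ [-1· 1/(x-2)+1· 1/(x-3)] dx
= (1)[ln|x-3| - ln|x-2|]+C

Answer: ln|(x-3)/(x-2)|+C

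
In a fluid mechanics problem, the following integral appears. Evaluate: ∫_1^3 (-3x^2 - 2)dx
Step 1: Find antiderivative F(x) = -x^3-2x
Step 2: F(3) - F(1) = -33 - (-3) = -30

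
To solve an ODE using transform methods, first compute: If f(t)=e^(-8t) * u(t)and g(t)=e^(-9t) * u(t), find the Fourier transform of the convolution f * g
By the convolution theorem: F{f * g} = F(omega) * G(omega)
F(omega) = 1/(8+j * omega), G(omega) = 1/(9+j * omega)
F{f * g} = 1/((8+j * omega)(9+j * omega))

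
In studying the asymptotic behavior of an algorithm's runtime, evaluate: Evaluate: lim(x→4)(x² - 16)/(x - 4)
Factor: (x² - 16)=(x-4)(x+4)
Cancel (x-4): lim(x→4) (x+4)=8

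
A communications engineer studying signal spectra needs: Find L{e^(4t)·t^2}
First shifting: L{e^(at)f(t)} = F(s-a)
L{t^2} = 2/s^3
Shift s → s-4: 2/(s-4)^3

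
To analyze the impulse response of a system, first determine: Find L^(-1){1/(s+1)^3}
L^(-1){1/(s-a)^n} = t^(n-1)·e^(at)/(n-1)!
Here a = -1, n = 3: t^2·e^(-t)/2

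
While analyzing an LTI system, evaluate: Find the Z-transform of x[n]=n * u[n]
Standard pair: Z{n * u[n]} = z/(z-1)^2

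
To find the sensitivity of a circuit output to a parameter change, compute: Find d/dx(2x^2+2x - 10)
Power rule: d/dx(ax^n) = n·a·x^(n-1)
Term by term: 4·x+2

Answer: 4x+2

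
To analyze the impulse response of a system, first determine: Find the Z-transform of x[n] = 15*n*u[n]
Z{n * u[n]} = z/(z-1)^2
By linearity: Z{15 * n * u[n]} = 15z/(z-1)^2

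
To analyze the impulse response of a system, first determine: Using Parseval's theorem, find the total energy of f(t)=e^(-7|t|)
Parseval's theorem: E=integral |f(t)|^2 dt=(1/2pi) integral |F(omega)|^2 domega
E=integral_{-inf}^{inf} e^(-14|t|) dt=2 * integral_0^inf e^(-14t) dt=2/(2 * 7)=1/7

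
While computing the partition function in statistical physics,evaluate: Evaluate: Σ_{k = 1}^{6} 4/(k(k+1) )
Partial fractions: 4/(k(k + 1))=4/k - 4/(k + 1)
Telescoping sum: 4(1 - 1/7)=4·6/7

Answer: 24/7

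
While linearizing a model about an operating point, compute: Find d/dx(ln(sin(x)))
Chain rule: d/dx[ln(u)]=u'/u where u=sin(x)
u'=cos(x)

Answer: (cos(x))/(sin(x))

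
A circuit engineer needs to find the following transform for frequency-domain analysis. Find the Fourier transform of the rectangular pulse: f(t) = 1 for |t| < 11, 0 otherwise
F(omega)=integral from -11 to 11 of e^(-j * omega * t) dt
=2 * sin(11 * omega)/omega=22 * sinc(11 * omega/pi)

Answer: 2 * sin(11 * omega)/omega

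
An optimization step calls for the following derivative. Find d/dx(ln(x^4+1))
Chain rule: d/dx[ln(u)] = u'/u where u = x^4 + 1
u' = 4x^3

Answer: (4x^3)/(x^4 + 1)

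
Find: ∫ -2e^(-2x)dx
Since d/dx[e^(-2x)] = -2e^(-2x), we get 1 e^(-2x) + C

Answer: e^(-2x) + C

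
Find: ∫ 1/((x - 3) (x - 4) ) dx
Partial fractions: 1/((x-3)(x-4)) = A/(x-3) + B/(x-4)
A = -1, B = 1
∫ [-1· 1/(x-3) + 1· 1/(x-4)] dx
= (1)[ln|x-4| - ln|x-3|] + C

Answer: ln|(x-4)/(x-3)| + C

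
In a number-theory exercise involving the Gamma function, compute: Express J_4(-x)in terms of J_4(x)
For integer n: J_n(-x) = (-1)^n J_n(x)
With n = 4: J_4(-x) = (-1)^4 J_4(x) = J_4(x)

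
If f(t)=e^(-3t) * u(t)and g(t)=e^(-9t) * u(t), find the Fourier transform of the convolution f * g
By the convolution theorem: F{f * g}=F(omega) * G(omega)
F(omega)=1/(3 + j * omega), G(omega)=1/(9 + j * omega)
F{f * g}=1/((3 + j * omega)(9 + j * omega))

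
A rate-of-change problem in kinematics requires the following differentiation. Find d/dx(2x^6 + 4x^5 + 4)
Power rule: d/dx(ax^n)=n·a·x^(n-1)
Term by term: 12·x^5 + 20·x^4

Answer: 12x^5 + 20x^4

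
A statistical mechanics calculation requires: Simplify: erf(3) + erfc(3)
By definition erfc(x) = 1 - erf(x)
erf(3) + erfc(3) = erf(3) + 1 - erf(3) = 1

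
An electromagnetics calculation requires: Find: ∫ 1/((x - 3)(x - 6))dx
Partial fractions: 1/((x-3)(x-6)) = A/(x-3) + B/(x-6)
A = -1/3, B = 1/3
∫ [-1/3· 1/(x-3) + 1/3· 1/(x-6)] dx
= (1/3)[ln|x-6| - ln|x-3|] + C

Answer: (1/3)·ln|(x-6)/(x-3)| + C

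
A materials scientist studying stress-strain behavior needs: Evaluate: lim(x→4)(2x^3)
Polynomial is continuous, so substitute x=4:
2·4^3=128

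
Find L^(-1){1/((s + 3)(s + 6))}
Partial fractions: 1/((s + 3)(s + 6)) = A/(s + 3) + B/(s + 6)
Cover-up: A = 1/(s + 6)|_{s = -3} = 1/3; B = 1/(s + 3)|_{s = -6} = -1/3
L^(-1) = (1/3)e^(-3t) - (1/3)e^(-6t)

Answer: (1/3)(e^(-3t) - e^(-6t))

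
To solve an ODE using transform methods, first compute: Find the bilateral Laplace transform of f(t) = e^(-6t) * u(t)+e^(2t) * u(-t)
For e^(-6t) * u(t): L = 1/(s+6), Re(s) > -6
For e^(2t) * u(-t): L = -1/(s-2), Re(s) < 2
Combined: F(s) = 1/(s+6)-1/(s-2), -6 < Re(s) < 2

Answer: 1/(s+6)-1/(s-2), ROC: -6 < Re(s) < 2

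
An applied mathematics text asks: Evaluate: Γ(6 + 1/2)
Γ(n + 1/2)=(2n)!√π/(4^n·n!)
=479001600√π/(4096·720)=(10395/64)·√π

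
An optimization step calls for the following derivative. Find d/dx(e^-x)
Chain rule: d/dx[e^u]=e^u · u' where u=-x
u'=-1

Answer: -1·e^-x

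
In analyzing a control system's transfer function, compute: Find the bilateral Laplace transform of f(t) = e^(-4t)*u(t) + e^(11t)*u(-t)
For e^(-4t)*u(t): L = 1/(s + 4), Re(s) > -4
For e^(11t)*u(-t): L = -1/(s-11), Re(s) < 11
Combined: F(s) = 1/(s + 4) - 1/(s-11), -4 < Re(s) < 11

Answer: 1/(s + 4) - 1/(s-11), ROC: -4 < Re(s) < 11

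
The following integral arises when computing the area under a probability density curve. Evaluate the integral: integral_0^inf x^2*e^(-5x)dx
This is a Gamma integral. Substitute u = 5x (du = 5 dx):
integral_0^inf x^2*e^(-5x) dx = (1/5^3) integral_0^inf u^2*e^(-u) du
= Gamma(3)/5^3 = 2!/5^3 = 2/125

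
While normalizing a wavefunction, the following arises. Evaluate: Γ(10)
Γ(n) = (n-1)! for positive integers
Γ(10) = 9! = 362880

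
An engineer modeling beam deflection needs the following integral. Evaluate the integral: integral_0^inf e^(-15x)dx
integral_0^inf e^(-15x) dx=[-1/15*e^(-15x)]_0^inf
=0 - (-1/15)=1/15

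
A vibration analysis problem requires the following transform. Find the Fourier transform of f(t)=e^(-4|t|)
Using the standard pair: F{e^(-a|t|)}=2a/(a^2 + omega^2)
With a=4: F(omega)=8/(16 + omega^2)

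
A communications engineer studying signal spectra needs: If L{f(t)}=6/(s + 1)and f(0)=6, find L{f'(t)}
L{f'(t)}=s·F(s) - f(0)=6s/(s+1)-6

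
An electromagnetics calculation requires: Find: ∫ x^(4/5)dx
Power rule: ∫ x^(4/5) dx = x^(9/5)/(9/5)+C

Answer: (5/9)·x^(9/5)+C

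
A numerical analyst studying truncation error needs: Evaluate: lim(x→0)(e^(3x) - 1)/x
L'Hôpital (0/0): lim 3e^(3x)/1=3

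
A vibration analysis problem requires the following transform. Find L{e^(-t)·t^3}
First shifting: L{e^(at)f(t)} = F(s-a)
L{t^3} = 6/s^4
Shift s → s+1: 6/(s+1)^4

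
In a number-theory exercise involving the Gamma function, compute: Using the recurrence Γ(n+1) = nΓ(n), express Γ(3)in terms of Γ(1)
Γ(3) = 2Γ(2) = 2·1Γ(1) = ... = 2!·Γ(1) = 2·Γ(1)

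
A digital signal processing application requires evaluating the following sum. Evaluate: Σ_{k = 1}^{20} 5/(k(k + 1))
Partial fractions: 5/(k(k + 1)) = 5/k - 5/(k + 1)
Telescoping sum: 5(1 - 1/21) = 5·20/21

Answer: 100/21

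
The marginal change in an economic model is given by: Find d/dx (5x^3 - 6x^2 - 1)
Power rule: d/dx(ax^n)=n·a·x^(n-1)
Term by term: 15·x^2 - 12·x

Answer: 15x^2 - 12x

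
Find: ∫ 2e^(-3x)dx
Since d/dx[e^(-3x)] = -3e^(-3x), we get -2/3 e^(-3x)+C

Answer: (-2/3)e^(-3x)+C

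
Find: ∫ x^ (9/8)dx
Power rule: ∫ x^(9/8) dx=x^(17/8)/(17/8)+C

Answer: (8/17)·x^(17/8)+C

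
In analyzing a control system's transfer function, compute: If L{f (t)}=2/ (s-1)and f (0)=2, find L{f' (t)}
L{f'(t)}=s·F(s) - f(0)=2s/(s-1)-2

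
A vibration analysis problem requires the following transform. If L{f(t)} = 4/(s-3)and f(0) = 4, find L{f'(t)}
L{f'(t)}=s·F(s) - f(0)=4s/(s-3) - 4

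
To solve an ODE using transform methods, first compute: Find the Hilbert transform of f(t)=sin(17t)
The Hilbert transform shifts each frequency component by -pi/2.
H{sin(wt)} = -cos(wt)
With w = 17: H{sin(17t)} = -cos(17t)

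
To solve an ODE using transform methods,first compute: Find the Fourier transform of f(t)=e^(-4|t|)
Using the standard pair: F{e^(-a|t|)} = 2a/(a^2+omega^2)
With a = 4: F(omega) = 8/(16+omega^2)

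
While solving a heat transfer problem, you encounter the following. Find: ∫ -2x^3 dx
Using power rule: ∫ -2x^3 dx = -2/4 x^4+C = (-1/2)x^4+C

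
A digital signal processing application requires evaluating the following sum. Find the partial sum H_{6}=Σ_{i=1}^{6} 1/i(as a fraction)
H_6 = 1+1/2+1/3+...+1/6
= 49/20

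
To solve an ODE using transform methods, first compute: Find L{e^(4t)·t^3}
First shifting: L{e^(at)f(t)} = F(s-a)
L{t^3} = 6/s^4
Shift s → s-4: 6/(s-4)^4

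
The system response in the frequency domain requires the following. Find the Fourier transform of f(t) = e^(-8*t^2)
The Fourier transform of a Gaussian e^(-a * t^2) is sqrt(pi/a) * e^(-omega^2/(4a)).
With a=8: F(omega)=sqrt(pi/8) * e^(-omega^2/32)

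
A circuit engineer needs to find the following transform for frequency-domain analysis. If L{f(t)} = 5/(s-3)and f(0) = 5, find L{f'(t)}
L{f'(t)}=s·F(s) - f(0)=5s/(s-3) - 5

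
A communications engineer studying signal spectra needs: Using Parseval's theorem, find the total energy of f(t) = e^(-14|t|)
Parseval's theorem: E = integral |f(t)|^2 dt = (1/2pi) integral |F(omega)|^2 domega
E = integral_{-inf}^{inf} e^(-28|t|) dt = 2 * integral_0^inf e^(-28t) dt = 2/(2 * 14) = 1/14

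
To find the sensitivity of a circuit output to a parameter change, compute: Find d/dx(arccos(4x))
d/dx[arccos(u)]=-u'/√(1-u²), u=4x, u'=4

Answer: -4/√(1 - 16x²)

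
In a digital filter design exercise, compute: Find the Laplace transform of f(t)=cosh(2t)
L{cosh(at)} = s/(s²-a²)
L{cosh(2t)} = s/(s²-4)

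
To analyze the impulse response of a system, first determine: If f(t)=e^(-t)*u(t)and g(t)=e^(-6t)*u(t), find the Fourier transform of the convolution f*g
By the convolution theorem: F{f*g}=F(omega)*G(omega)
F(omega)=1/(1 + j*omega), G(omega)=1/(6 + j*omega)
F{f*g}=1/((1 + j*omega)(6 + j*omega))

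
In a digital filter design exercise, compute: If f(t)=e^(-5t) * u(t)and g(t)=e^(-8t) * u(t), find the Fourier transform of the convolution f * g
By the convolution theorem: F{f*g} = F(omega)*G(omega)
F(omega) = 1/(5+j*omega), G(omega) = 1/(8+j*omega)
F{f*g} = 1/((5+j*omega)(8+j*omega))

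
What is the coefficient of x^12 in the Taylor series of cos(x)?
cos(x)=Σ (-1)^k x^(2k)/(2k)!
For x^12: (-1)^6/12!=1/479001600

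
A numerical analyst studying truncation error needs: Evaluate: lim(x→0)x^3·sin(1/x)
Squeeze theorem: -|x^3| ≤ x^3·sin(1/x) ≤ |x^3|
Since x^3 → 0 as x → 0, by squeeze theorem the limit is 0

Answer: 0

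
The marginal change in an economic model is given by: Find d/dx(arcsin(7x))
d/dx[arcsin(u)]=u'/√(1-u²), u=7x, u'=7

Answer: 7/√(1-49x²)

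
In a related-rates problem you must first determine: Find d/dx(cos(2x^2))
Chain rule: d/dx[cos(u)]=-sin(u)·u' where u=2x^2
u'=4x

Answer: -4x·sin(2x^2)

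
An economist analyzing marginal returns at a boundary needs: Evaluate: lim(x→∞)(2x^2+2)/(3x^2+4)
Divide numerator and denominator by x^2:
lim (2 + 2/x^2)/(3 + 4/x^2)=2/3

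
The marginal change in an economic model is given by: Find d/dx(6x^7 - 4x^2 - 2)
Power rule: d/dx(ax^n)=n·a·x^(n-1)
Term by term: 42·x^6-8·x

Answer: 42x^6-8x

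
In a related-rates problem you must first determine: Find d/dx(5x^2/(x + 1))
Quotient rule: (f/g)' = (f'g - fg')/g²
f = 5x^2, f' = 10x
g = x + 1, g' = 1

Answer: (10x·(x + 1) - 5x^2)/(x + 1)²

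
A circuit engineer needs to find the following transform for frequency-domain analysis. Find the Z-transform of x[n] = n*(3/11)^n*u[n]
Using the property Z{n * a^n * u[n]} = az/(z-a)^2
With a = 3/11: X(z) = (3/11)z/(z - 3/11)^2, |z| > 3/11

Answer: (3/11)z/(z - 3/11)^2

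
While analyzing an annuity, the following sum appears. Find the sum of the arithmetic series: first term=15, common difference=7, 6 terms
Last term: a_n = 15+(6-1)·7 = 50
Sum = n(a_1+a_n)/2 = 6(15+50)/2 = 195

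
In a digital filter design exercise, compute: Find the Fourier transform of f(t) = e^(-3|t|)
Using the standard pair: F{e^(-a|t|)} = 2a/(a^2 + omega^2)
With a = 3: F(omega) = 6/(9 + omega^2)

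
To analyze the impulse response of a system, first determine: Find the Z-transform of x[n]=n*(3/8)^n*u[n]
Using the property Z{n*a^n*u[n]} = az/(z-a)^2
With a = 3/8: X(z) = (3/8)z/(z - 3/8)^2, |z| > 3/8

Answer: (3/8)z/(z - 3/8)^2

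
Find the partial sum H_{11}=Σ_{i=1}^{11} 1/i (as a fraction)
H_11 = 1+1/2+1/3+...+1/11
= 83711/27720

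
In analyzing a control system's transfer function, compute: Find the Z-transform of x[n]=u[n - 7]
Using the time-shift property: Z{u[n-7]}=z^(-7) * z/(z-1)
=z^(-6)/(z-1)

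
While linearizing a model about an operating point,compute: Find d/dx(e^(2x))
Chain rule: d/dx[e^u] = e^u · u' where u = 2x
u' = 2

Answer: 2·e^(2x)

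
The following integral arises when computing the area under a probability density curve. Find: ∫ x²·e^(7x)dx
Integration by parts twice:
First: u=x², dv=e^(7x) dx => x²e^(7x)/7 - (2/7)∫ xe^(7x) dx
Second (∫ xe^(7x) dx): xe^(7x)/7 - e^(7x)/49
Combining: e^(7x)(x²/7 - 2x/49 + 2/343) + C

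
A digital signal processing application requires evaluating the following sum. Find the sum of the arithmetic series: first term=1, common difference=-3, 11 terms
Last term: a_n = 1+(11-1)·-3 = -29
Sum = n(a_1+a_n)/2 = 11(1+(-29))/2 = -154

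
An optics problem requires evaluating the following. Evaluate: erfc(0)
erfc(x)=1 - erf(x); erfc(0)=1 - erf(0)=1 - 0=1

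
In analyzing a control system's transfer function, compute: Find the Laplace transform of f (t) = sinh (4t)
L{sinh(at)} = a/(s²-a²)
L{sinh(4t)} = 4/(s²-16)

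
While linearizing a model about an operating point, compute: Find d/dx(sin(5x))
Chain rule: d/dx[sin(u)] = cos(u)·u' where u = 5x
u' = 5

Answer: 5·cos(5x)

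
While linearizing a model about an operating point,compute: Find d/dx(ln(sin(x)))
Chain rule: d/dx[ln(u)] = u'/u where u = sin(x)
u' = cos(x)

Answer: (cos(x))/(sin(x))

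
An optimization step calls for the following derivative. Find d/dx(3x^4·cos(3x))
Product rule: (fg)'=f'g+fg'
f=3x^4, f'=12x^3
g=cos(3x), g'=-3·sin(3x)

Answer: 12x^3·cos(3x)-9x^4·sin(3x)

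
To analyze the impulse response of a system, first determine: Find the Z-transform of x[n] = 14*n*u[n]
Z{n * u[n]} = z/(z-1)^2
By linearity: Z{14 * n * u[n]} = 14z/(z-1)^2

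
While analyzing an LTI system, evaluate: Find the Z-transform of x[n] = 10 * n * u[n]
Z{n*u[n]}=z/(z-1)^2
By linearity: Z{10*n*u[n]}=10z/(z-1)^2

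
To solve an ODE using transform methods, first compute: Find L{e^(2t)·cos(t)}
First shifting: L{e^(at)f(t)}=F(s-a)
L{cos(t)}=s/(s² + 1)
Shift: (s-2)/((s-2)² + 1)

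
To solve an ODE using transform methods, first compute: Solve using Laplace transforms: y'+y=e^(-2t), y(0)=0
Take L: sY - 0+Y=1/(s+2)
Y(s+1)=1/(s+2)+0
Y=1/((s+2)(s+1))+0/(s+1)
Partial fractions: 1/((s+2)(s+1))=-1/(s+2)+1/(s+1)
So Y=-1/(s+2)+1/(s+1)
Inverse Laplace transform (L^(-1){1/(s+2)}=e^(-2t), L^(-1){1/(s+1)}=e^(-t)):

Answer: y(t)=-1·e^(-2t)+e^(-t)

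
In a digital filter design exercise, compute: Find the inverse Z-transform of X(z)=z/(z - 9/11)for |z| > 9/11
Standard pair: z/(z-a) <-> a^n*u[n] for causal signals
With a = 9/11: x[n] = (9/11)^n*u[n]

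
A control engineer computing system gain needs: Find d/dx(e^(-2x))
Chain rule: d/dx[e^u]=e^u · u' where u=-2x
u'=-2

Answer: -2·e^(-2x)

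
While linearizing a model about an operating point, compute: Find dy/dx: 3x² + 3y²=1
Differentiate: 6x + 6y·(dy/dx) = 0
dy/dx = -6x/(6y) = -1·(x/y)

Answer: dy/dx = -1·(x/y)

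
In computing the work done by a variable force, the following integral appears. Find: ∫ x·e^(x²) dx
Let u=x², du=2x dx
∫ (1/2)e^u du=e^u/2 + C

Answer: e^(x²)/2 + C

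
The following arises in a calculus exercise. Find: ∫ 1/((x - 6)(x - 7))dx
Partial fractions: 1/((x-6)(x-7))=A/(x-6)+B/(x-7)
A=-1, B=1
∫ [-1· 1/(x-6)+1· 1/(x-7)] dx
=(1)[ln|x-7| - ln|x-6|]+C

Answer: ln|(x-7)/(x-6)|+C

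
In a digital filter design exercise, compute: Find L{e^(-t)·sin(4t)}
First shifting: L{e^(at)f(t)}=F(s-a)
L{sin(4t)}=4/(s² + 16)
Shift: 4/((s + 1)² + 16)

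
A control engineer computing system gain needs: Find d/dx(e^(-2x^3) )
Chain rule: d/dx[e^u] = e^u · u' where u = -2x^3
u' = -6x^2

Answer: -6x^2·e^(-2x^3)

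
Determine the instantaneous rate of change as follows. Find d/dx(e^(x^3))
Chain rule: d/dx[e^u] = e^u · u' where u = x^3
u' = 3x^2

Answer: 3x^2·e^(x^3)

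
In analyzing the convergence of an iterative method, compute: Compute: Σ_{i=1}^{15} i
Using formula: Σ i^1=n(n + 1)/2=15·16/2=120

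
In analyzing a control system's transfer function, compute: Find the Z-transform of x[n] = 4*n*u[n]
Z{n*u[n]}=z/(z-1)^2
By linearity: Z{4*n*u[n]}=4z/(z-1)^2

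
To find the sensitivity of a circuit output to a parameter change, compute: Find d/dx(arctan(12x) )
d/dx[arctan(u)] = u'/(1+u²), u = 12x, u' = 12

Answer: 12/(1+144x²)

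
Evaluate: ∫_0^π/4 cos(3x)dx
Antiderivative: sin(3x)/3
Evaluate at bounds: [sin(3·π/4)/3] - [sin(3·0)/3]
= ((√2/2) - (0))/3 = √2/6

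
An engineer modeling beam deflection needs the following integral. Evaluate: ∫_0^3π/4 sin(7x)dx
Antiderivative: -cos(7x)/7
Evaluate at bounds: [-cos(7·3π/4)/7] - [-cos(7·0)/7]
= (-(-√2/2)+(1))/7 = 1/7+√2/14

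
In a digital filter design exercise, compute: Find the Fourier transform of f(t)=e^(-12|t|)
Using the standard pair: F{e^(-a|t|)} = 2a/(a^2+omega^2)
With a = 12: F(omega) = 24/(144+omega^2)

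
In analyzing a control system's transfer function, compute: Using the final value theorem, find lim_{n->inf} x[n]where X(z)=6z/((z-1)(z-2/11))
Final value theorem: lim x[n]=lim_{z->1} (z-1)*X(z)
(z-1)*X(z)=6z/(z-2/11)
As z->1: 6/(1 - 2/11)=6/(9/11)=22/3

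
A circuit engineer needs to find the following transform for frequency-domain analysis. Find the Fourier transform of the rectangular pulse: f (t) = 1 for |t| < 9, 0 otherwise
F(omega) = integral from -9 to 9 of e^(-j*omega*t) dt
= 2*sin(9*omega)/omega = 18*sinc(9*omega/pi)

Answer: 2*sin(9*omega)/omega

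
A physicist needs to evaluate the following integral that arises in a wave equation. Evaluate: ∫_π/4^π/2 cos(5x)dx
Antiderivative: sin(5x)/5
Evaluate at bounds: [sin(5·π/2)/5] - [sin(5·π/4)/5]
= ((1) - (-√2/2))/5 = 1/5+√2/10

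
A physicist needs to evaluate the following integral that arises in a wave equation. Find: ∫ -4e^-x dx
Since d/dx[e^-x] = - e^-x, we get 4e^-x + C

Answer: 4e^-x + C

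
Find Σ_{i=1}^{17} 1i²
=1·n(n + 1)(2n + 1)/6=1·17·18·35/6=1785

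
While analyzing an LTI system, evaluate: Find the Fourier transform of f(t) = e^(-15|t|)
Using the standard pair: F{e^(-a|t|)}=2a/(a^2+omega^2)
With a=15: F(omega)=30/(225+omega^2)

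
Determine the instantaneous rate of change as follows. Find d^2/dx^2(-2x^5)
Apply power rule 2 times:
d^1: -10x^4
d^2: -40x^3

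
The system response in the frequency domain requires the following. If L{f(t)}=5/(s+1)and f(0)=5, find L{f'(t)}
L{f'(t)} = s·F(s) - f(0) = 5s/(s+1)-5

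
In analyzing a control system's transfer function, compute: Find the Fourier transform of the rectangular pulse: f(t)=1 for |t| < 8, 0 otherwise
F(omega) = integral from -8 to 8 of e^(-j * omega * t) dt
= 2 * sin(8 * omega)/omega = 16 * sinc(8 * omega/pi)

Answer: 2 * sin(8 * omega)/omega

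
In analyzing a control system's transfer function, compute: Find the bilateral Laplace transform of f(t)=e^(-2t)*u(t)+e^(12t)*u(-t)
For e^(-2t)*u(t): L=1/(s+2), Re(s) > -2
For e^(12t)*u(-t): L=-1/(s-12), Re(s) < 12
Combined: F(s)=1/(s+2)-1/(s-12), -2 < Re(s) < 12

Answer: 1/(s+2)-1/(s-12), ROC: -2 < Re(s) < 12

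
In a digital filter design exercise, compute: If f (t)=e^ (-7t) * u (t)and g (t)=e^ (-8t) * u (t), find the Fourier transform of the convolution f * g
By the convolution theorem: F{f * g}=F(omega) * G(omega)
F(omega)=1/(7+j * omega), G(omega)=1/(8+j * omega)
F{f * g}=1/((7+j * omega)(8+j * omega))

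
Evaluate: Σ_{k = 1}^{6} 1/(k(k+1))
Partial fractions: 1/(k(k+1))=1/k - 1/(k+1)
Telescoping sum: 1(1-1/7)=1·6/7

Answer: 6/7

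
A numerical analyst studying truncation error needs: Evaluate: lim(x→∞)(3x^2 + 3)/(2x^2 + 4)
Divide numerator and denominator by x^2:
lim (3 + 3/x^2)/(2 + 4/x^2) = 3/2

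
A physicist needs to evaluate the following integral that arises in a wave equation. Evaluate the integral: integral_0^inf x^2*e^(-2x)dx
This is a Gamma integral. Substitute u=2x (du=2 dx):
integral_0^inf x^2*e^(-2x) dx=(1/2^3) integral_0^inf u^2*e^(-u) du
=Gamma(3)/2^3=2!/2^3=2/8

Answer: 1/4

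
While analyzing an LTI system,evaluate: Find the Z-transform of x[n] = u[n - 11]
Using the time-shift property: Z{u[n-11]}=z^(-11) * z/(z-1)
=z^(-10)/(z-1)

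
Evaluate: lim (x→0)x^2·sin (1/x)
Squeeze theorem: -|x^2| ≤ x^2·sin(1/x) ≤ |x^2|
Since x^2 → 0 as x → 0, by squeeze theorem the limit is 0

Answer: 0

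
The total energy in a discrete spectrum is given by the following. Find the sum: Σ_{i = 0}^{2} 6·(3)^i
Geometric series: S = a(1 - r^n)/(1 - r)
a = 6, r = 3, n = 3
S = 6(1 - 27)/-2 = 78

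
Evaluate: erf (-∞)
erf(-∞) = -1 (the error function is odd, so erf(-∞) = -erf(∞) = -1)

Answer: -1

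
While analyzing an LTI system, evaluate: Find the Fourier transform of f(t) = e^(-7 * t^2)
The Fourier transform of a Gaussian e^(-a*t^2) is sqrt(pi/a)*e^(-omega^2/(4a)).
With a = 7: F(omega) = sqrt(pi/7)*e^(-omega^2/28)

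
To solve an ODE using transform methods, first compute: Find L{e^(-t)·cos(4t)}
First shifting: L{e^(at)f(t)}=F(s-a)
L{cos(4t)}=s/(s²+16)
Shift: (s+1)/((s+1)²+16)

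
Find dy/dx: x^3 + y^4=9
Differentiate: 3x^2 + 4y^3·(dy/dx)=0
dy/dx=-3x^2/(4y^3)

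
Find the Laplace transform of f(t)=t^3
L{t^n}=n!/s^(n+1)
L{t^3}=3!/s^4=6/s^4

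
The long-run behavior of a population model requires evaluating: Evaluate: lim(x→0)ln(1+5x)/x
L'Hôpital (0/0): lim 5/(1+5x) / 1=5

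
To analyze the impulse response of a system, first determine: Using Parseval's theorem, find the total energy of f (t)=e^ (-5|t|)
Parseval's theorem: E=integral |f(t)|^2 dt=(1/2pi) integral |F(omega)|^2 domega
E=integral_{-inf}^{inf} e^(-10|t|) dt=2 * integral_0^inf e^(-10t) dt=2/(2 * 5)=1/5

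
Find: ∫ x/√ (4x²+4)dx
Let u = 4x² + 4, du = 8x dx
∫ (1/8)·u^(-1/2) du = √u/4 + C

Answer: √(4x² + 4)/4 + C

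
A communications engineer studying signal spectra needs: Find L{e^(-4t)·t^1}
First shifting: L{e^(at)f(t)}=F(s-a)
L{t^1}=1/s^2
Shift s → s+4: 1/(s+4)^2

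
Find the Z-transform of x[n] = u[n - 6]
Using the time-shift property: Z{u[n-6]}=z^(-6)*z/(z-1)
=z^(-5)/(z-1)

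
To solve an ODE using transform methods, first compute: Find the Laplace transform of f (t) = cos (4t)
L{cos(wt)}=s/(s²+w²)
L{cos(4t)}=s/(s²+16)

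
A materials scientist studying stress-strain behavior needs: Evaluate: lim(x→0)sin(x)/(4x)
L'Hôpital (0/0): lim cos(x)/4 = 1/4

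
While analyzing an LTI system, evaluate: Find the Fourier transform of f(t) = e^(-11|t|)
Using the standard pair: F{e^(-a|t|)}=2a/(a^2+omega^2)
With a=11: F(omega)=22/(121+omega^2)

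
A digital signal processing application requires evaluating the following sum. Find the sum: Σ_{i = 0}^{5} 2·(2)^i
Geometric series: S = a(1 - r^n)/(1 - r)
a = 2, r = 2, n = 6
S = 2(1-64)/-1 = 126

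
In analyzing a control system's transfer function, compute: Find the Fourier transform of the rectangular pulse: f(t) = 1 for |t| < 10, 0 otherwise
F(omega) = integral from -10 to 10 of e^(-j*omega*t) dt
= 2*sin(10*omega)/omega = 20*sinc(10*omega/pi)

Answer: 2*sin(10*omega)/omega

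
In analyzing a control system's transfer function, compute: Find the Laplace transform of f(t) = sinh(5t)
L{sinh(at)} = a/(s²-a²)
L{sinh(5t)} = 5/(s²-25)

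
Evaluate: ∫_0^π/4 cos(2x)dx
Antiderivative: sin(2x)/2
Evaluate at bounds: [sin(2·π/4)/2] - [sin(2·0)/2]
= ((1) - (0))/2 = 1/2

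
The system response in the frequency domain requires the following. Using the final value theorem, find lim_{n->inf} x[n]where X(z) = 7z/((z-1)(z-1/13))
Final value theorem: lim x[n] = lim_{z->1} (z-1)*X(z)
(z-1)*X(z) = 7z/(z-1/13)
As z->1: 7/(1-1/13) = 7/(12/13) = 91/12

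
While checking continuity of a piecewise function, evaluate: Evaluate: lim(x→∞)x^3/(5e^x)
Apply L'Hôpital 3 times (∞/∞ each time):
Eventually get 3!/(5e^x) → 0

Answer: 0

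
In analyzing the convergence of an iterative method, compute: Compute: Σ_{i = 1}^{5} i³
Using formula: Σ i^3=[n(n + 1)/2]²=[5·6/2]²=225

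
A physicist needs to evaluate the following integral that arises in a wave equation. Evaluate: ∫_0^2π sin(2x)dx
Antiderivative: -cos(2x)/2
Evaluate at bounds: [-cos(2·2π)/2] - [-cos(2·0)/2]
=(-(1)+(1))/2=0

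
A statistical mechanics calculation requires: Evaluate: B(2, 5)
B(x,y)=Γ(x)Γ(y)/Γ(x+y)=(x-1)!(y-1)!/(x+y-1)!
B(2,5)=1!·4!/6!=1/30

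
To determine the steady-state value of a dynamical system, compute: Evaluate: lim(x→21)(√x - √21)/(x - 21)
Multiply by conjugate (√x+√21)/(√x+√21):
=(x - 21)/((x - 21)(√x+√21))=1/(√x+√21)
As x → 21: 1/(2√21)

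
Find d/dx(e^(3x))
Chain rule: d/dx[e^u]=e^u · u' where u=3x
u'=3

Answer: 3·e^(3x)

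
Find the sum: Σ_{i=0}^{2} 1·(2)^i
Geometric series: S=a(1 - r^n)/(1 - r)
a=1, r=2, n=3
S=1(1-8)/-1=7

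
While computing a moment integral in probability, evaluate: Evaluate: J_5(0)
J_n(0) = 0 for all n > 0 (Bessel function of first kind)
J_5(0) = 0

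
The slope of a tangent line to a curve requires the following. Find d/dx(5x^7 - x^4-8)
Power rule: d/dx(ax^n)=n·a·x^(n-1)
Term by term: 35·x^6-4·x^3

Answer: 35x^6-4x^3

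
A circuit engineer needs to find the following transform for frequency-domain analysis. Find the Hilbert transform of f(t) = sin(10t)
The Hilbert transform shifts each frequency component by -pi/2.
H{sin(wt)} = -cos(wt)
With w = 10: H{sin(10t)} = -cos(10t)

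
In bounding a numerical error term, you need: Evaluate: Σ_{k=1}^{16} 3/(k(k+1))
Partial fractions: 3/(k(k + 1)) = 3/k - 3/(k + 1)
Telescoping sum: 3(1 - 1/17) = 3·16/17

Answer: 48/17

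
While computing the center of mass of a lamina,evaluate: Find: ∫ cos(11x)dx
Using substitution u = 11x: ∫ cos(u) du/11 = sin(u)/11+C

Answer: (1/11)sin(11x)+C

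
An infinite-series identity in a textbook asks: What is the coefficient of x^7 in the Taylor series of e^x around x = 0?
Taylor series of e^x = Σ x^n/n!
Coefficient of x^7 = 1/7! = 1/5040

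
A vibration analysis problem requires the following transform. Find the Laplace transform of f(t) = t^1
L{t^n} = n!/s^(n+1)
L{t^1} = 1!/s^2 = 1/s^2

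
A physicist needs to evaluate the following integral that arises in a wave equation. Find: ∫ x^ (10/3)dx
Power rule: ∫ x^(10/3) dx=x^(13/3)/(13/3)+C

Answer: (3/13)·x^(13/3)+C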